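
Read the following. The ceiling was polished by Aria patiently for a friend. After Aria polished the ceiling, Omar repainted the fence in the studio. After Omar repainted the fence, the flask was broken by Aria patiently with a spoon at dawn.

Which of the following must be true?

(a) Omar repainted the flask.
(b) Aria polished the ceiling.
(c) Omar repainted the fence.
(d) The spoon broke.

(b), (c)

(a) Not entailed — Omar repainted the fence, not the flask; the flask belongs to the breaking event.
(b) Entailed — dropping 'for a friend', 'patiently' leaves a sub-description the original still satisfies.
(c) Entailed — dropping 'in the studio' leaves a sub-description the original still satisfies.
(d) Not entailed — the flask is what broke, not the spoon.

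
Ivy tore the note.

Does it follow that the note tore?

yes

'Ivy tore the note' is the causative; it entails the inchoative 'the note tore'.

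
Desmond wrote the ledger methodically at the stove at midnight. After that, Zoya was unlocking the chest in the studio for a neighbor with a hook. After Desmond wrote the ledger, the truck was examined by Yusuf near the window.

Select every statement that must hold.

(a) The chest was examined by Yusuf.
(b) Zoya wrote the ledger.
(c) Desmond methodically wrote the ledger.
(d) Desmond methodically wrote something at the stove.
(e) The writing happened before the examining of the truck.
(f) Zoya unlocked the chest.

(a) Not entailed — Yusuf examined the truck, not the chest; the chest belongs to the unlocking event.
(b) Not entailed — the passage has Desmond writing the ledger, not Zoya.
(c) Entailed — dropping 'at the stove', 'at midnight' leaves a sub-description the original still satisfies.
(d) Entailed — the original entails any weakening of itself; this just drops 'at midnight' and generalizes the patient.
(e) Entailed — the narrative places the writing before the examining.
(f) Not entailed — 'was unlocking' is progressive on an accomplishment; it does not entail the completed 'unlocked'.

(c), (d), (e)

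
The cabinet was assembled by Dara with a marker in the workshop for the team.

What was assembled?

'the cabinet' marks the patient of the assembling event.

the cabinet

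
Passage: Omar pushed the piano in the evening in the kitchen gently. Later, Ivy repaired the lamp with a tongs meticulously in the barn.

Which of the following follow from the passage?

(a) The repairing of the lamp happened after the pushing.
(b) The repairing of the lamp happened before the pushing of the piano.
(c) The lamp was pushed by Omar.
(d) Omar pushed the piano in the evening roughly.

(a) Entailed — the narrative places the pushing before the repairing.
(b) Not entailed — the narrative places the pushing before the repairing, not after.
(c) Not entailed — Omar pushed the piano, not the lamp; the lamp belongs to the repairing event.
(d) Not entailed — 'roughly' adds a manner not in (and inconsistent with) the original.

(a)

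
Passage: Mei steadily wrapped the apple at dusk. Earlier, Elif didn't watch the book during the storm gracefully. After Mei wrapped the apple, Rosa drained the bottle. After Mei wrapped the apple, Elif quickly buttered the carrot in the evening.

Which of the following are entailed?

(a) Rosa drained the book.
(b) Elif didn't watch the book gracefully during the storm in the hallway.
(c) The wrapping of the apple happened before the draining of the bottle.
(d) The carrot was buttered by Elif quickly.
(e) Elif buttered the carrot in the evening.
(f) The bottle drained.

(b), (c), (d), (e), (f)

(a) Not entailed — Rosa drained the bottle, not the book; the book belongs to the watching event.
(b) Entailed — under negation, adding a further restriction is entailed: if no such watching event occurred, none occurred in the hallway either.
(c) Entailed — the narrative places the wrapping before the draining.
(d) Entailed — every conjunct here is already in the original buttering event.
(e) Entailed — this follows by dropping conjuncts from the buttering event's description.
(f) Entailed — 'Rosa drained the bottle' is causative; it entails the inchoative 'the bottle drained'.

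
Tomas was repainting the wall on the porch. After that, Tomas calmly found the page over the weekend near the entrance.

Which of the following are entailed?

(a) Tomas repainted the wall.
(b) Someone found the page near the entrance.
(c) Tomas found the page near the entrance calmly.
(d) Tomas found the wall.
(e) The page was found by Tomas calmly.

(a) Not entailed — 'was repainting' is progressive on an accomplishment; it does not entail the completed 'repainted'.
(b) Entailed — the original entails any weakening of itself; this just drops 'calmly', 'over the weekend' and generalizes the agent.
(c) Entailed — this follows by dropping conjuncts from the finding event's description.
(d) Not entailed — Tomas found the page, not the wall; the wall belongs to the repainting event.
(e) Entailed — this follows by dropping conjuncts from the finding event's description.

(b), (c), (e)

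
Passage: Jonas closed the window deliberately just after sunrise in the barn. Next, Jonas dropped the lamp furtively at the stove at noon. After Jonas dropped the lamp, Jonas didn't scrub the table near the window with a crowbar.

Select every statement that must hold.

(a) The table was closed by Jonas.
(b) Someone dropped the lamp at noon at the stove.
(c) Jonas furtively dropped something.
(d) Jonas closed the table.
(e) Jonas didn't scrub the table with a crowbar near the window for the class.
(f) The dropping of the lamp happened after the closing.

(a) Not entailed — Jonas closed the window, not the table; the table belongs to the scrubbing event.
(b) Entailed — dropping 'furtively' and generalizing the agent leaves a sub-description the original still satisfies.
(c) Entailed — dropping 'at the stove', 'at noon' and generalizing the patient leaves a sub-description the original still satisfies.
(d) Not entailed — Jonas closed the window, not the table; the table belongs to the scrubbing event.
(e) Entailed — under negation, adding a further restriction is entailed: if no such scrubbing event occurred, none occurred for the class either.
(f) Entailed — the narrative places the closing before the dropping.

(b), (c), (e), (f)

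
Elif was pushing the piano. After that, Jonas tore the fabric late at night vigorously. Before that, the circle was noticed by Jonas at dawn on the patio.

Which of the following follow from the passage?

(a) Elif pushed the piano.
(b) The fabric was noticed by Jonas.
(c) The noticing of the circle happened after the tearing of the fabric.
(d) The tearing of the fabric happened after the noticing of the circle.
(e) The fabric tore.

(a) Entailed — 'push' is an activity; 'was pushing' entails that some pushing happened, so 'pushed' holds.
(b) Not entailed — Jonas noticed the circle, not the fabric; the fabric belongs to the tearing event.
(c) Not entailed — the narrative places the noticing before the tearing, not after.
(d) Entailed — the narrative places the noticing before the tearing.
(e) Entailed — 'Jonas tore the fabric' is causative; it entails the inchoative 'the fabric tore'.

(a), (d), (e)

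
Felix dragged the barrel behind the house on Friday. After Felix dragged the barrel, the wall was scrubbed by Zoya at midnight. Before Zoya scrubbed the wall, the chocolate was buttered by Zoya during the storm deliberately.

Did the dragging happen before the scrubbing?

yes

The narrative orders the dragging before the scrubbing.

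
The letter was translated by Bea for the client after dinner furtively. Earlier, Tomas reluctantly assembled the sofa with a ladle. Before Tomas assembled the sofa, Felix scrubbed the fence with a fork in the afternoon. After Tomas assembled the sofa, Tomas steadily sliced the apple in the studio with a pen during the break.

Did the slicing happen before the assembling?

The narrative orders the assembling before the slicing.

no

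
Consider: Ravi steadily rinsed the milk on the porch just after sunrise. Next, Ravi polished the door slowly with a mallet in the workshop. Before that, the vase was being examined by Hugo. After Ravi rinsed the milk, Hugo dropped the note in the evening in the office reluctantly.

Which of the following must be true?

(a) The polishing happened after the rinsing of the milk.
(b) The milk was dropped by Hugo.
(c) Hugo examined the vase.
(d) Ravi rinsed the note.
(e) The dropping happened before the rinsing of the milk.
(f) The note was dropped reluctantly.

(a) Entailed — the narrative places the rinsing before the polishing.
(b) Not entailed — Hugo dropped the note, not the milk; the milk belongs to the rinsing event.
(c) Entailed — 'examine' is an activity; 'was examining' entails that some examining happened, so 'examined' holds.
(d) Not entailed — Ravi rinsed the milk, not the note; the note belongs to the dropping event.
(e) Not entailed — the narrative places the rinsing before the dropping, not after.
(f) Entailed — the original entails any weakening of itself; this just drops 'in the office', 'in the evening' and generalizes the agent.

(a), (c), (f)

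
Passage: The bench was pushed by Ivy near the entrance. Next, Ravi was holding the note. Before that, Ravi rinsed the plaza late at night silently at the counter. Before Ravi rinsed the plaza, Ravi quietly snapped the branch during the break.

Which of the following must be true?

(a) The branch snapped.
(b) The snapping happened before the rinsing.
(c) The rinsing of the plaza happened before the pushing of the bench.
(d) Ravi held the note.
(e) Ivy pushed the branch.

(a) Entailed — 'Ravi snapped the branch' is causative; it entails the inchoative 'the branch snapped'.
(b) Entailed — the narrative places the snapping before the rinsing.
(c) Not entailed — the narrative doesn't order the rinsing relative to the pushing.
(d) Entailed — 'hold' is an activity; 'was holding' entails that some holding happened, so 'held' holds.
(e) Not entailed — Ivy pushed the bench, not the branch; the branch belongs to the snapping event.

(a), (b), (d)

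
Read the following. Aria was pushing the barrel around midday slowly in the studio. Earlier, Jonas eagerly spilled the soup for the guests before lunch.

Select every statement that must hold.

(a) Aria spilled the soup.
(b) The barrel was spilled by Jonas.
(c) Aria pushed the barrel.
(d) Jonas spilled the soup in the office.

(c)

(a) Not entailed — the passage has Jonas spilling the soup, not Aria.
(b) Not entailed — Jonas spilled the soup, not the barrel; the barrel belongs to the pushing event.
(c) Entailed — 'push' is an activity; 'was pushing' entails that some pushing happened, so 'pushed' holds.
(d) Not entailed — 'in the office' adds information not in the original event.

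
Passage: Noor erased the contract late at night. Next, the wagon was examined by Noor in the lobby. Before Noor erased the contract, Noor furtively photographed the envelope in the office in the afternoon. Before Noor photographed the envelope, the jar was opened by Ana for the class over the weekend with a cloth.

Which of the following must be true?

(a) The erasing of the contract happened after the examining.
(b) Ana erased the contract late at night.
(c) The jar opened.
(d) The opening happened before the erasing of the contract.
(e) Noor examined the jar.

(c), (d)

(a) Not entailed — the narrative places the erasing before the examining, not after.
(b) Not entailed — the passage has Noor erasing the contract, not Ana.
(c) Entailed — 'Ana opened the jar' is causative; it entails the inchoative 'the jar opened'.
(d) Entailed — the narrative places the opening before the erasing.
(e) Not entailed — Noor examined the wagon, not the jar; the jar belongs to the opening event.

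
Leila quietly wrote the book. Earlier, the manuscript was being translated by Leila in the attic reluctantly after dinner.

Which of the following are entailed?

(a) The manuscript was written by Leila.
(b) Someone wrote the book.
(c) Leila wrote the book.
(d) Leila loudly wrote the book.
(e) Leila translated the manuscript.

(b), (c)

(a) Not entailed — Leila wrote the book, not the manuscript; the manuscript belongs to the translating event.
(b) Entailed — this follows by dropping conjuncts from the writing event's description.
(c) Entailed — dropping 'quietly' leaves a sub-description the original still satisfies.
(d) Not entailed — 'loudly' adds a manner not in (and inconsistent with) the original.
(e) Not entailed — 'was translating' is progressive on an accomplishment; it does not entail the completed 'translated'.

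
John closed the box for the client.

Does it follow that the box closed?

yes

'John closed the box' is the causative; it entails the inchoative 'the box closed'.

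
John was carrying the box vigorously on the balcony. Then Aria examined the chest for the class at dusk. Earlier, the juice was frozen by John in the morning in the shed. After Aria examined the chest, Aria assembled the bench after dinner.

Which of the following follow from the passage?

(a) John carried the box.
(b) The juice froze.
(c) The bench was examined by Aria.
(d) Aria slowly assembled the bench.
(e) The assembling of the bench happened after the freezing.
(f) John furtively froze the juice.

(a), (b), (e)

(a) Entailed — 'carry' is an activity; 'was carrying' entails that some carrying happened, so 'carried' holds.
(b) Entailed — 'John froze the juice' is causative; it entails the inchoative 'the juice froze'.
(c) Not entailed — Aria examined the chest, not the bench; the bench belongs to the assembling event.
(d) Not entailed — 'slowly' adds information not in the original event.
(e) Entailed — the narrative places the freezing before the assembling.
(f) Not entailed — 'furtively' adds information not in the original event.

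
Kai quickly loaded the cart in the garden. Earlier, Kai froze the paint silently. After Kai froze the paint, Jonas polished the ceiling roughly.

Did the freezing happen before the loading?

yes

The narrative orders the freezing before the loading.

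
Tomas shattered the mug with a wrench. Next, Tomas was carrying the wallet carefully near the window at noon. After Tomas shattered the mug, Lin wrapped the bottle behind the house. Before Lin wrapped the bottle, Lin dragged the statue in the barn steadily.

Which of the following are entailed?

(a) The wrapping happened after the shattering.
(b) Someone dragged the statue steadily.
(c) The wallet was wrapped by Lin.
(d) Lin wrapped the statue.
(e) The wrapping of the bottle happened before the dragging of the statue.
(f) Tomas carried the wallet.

(a) Entailed — the narrative places the shattering before the wrapping.
(b) Entailed — this follows by dropping conjuncts from the dragging event's description.
(c) Not entailed — Lin wrapped the bottle, not the wallet; the wallet belongs to the carrying event.
(d) Not entailed — Lin wrapped the bottle, not the statue; the statue belongs to the dragging event.
(e) Not entailed — the narrative places the dragging before the wrapping, not after.
(f) Entailed — 'carry' is an activity; 'was carrying' entails that some carrying happened, so 'carried' holds.

(a), (b), (f)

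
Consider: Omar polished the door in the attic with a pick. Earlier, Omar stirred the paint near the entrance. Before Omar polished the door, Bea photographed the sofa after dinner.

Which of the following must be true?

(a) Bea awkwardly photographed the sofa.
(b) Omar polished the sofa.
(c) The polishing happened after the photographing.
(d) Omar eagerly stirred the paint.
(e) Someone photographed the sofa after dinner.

(c), (e)

(a) Not entailed — 'awkwardly' adds information not in the original event.
(b) Not entailed — Omar polished the door, not the sofa; the sofa belongs to the photographing event.
(c) Entailed — the narrative places the photographing before the polishing.
(d) Not entailed — 'eagerly' adds information not in the original event.
(e) Entailed — generalizing the agent leaves a sub-description the original still satisfies.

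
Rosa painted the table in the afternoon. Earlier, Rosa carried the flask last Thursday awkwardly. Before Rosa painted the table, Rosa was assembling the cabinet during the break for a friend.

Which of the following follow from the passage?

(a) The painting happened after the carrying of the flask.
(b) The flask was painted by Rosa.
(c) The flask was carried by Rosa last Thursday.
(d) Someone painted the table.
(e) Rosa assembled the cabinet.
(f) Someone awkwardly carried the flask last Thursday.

(a), (c), (d), (f)

(a) Entailed — the narrative places the carrying before the painting.
(b) Not entailed — Rosa painted the table, not the flask; the flask belongs to the carrying event.
(c) Entailed — dropping 'awkwardly' leaves a sub-description the original still satisfies.
(d) Entailed — the original entails any weakening of itself; this just drops 'in the afternoon' and generalizes the agent.
(e) Not entailed — 'was assembling' is progressive on an accomplishment; it does not entail the completed 'assembled'.
(f) Entailed — every conjunct here is already in the original carrying event.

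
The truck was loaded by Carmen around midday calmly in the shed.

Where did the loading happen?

'in the shed' marks the location of the loading event.

in the shed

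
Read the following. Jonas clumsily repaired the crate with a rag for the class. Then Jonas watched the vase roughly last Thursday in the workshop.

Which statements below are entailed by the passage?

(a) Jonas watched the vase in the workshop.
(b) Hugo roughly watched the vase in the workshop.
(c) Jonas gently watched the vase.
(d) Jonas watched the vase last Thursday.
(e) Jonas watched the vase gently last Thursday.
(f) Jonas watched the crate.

(a) Entailed — the original entails any weakening of itself; this just drops 'last Thursday', 'roughly'.
(b) Not entailed — the passage has Jonas watching the vase, not Hugo.
(c) Not entailed — 'gently' adds a manner not in (and inconsistent with) the original.
(d) Entailed — dropping 'roughly', 'in the workshop' leaves a sub-description the original still satisfies.
(e) Not entailed — 'gently' adds a manner not in (and inconsistent with) the original.
(f) Not entailed — Jonas watched the vase, not the crate; the crate belongs to the repairing event.

(a), (d)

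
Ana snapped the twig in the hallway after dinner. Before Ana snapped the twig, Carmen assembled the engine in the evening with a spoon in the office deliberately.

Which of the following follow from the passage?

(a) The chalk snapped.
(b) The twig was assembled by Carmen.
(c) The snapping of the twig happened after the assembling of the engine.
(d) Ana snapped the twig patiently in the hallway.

(a) Not entailed — the twig is what snapped, not the chalk.
(b) Not entailed — Carmen assembled the engine, not the twig; the twig belongs to the snapping event.
(c) Entailed — the narrative places the assembling before the snapping.
(d) Not entailed — 'patiently' adds information not in the original event.

(c)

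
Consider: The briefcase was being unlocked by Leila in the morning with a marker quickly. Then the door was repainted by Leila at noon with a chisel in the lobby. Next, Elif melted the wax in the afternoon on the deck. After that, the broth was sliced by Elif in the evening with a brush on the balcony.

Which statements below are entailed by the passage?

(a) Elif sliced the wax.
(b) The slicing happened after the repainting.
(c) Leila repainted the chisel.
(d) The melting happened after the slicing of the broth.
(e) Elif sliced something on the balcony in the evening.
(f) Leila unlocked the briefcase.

(a) Not entailed — Elif sliced the broth, not the wax; the wax belongs to the melting event.
(b) Entailed — the narrative places the repainting before the slicing.
(c) Not entailed — the chisel is the instrument, not what was repainted.
(d) Not entailed — the narrative places the melting before the slicing, not after.
(e) Entailed — dropping 'with a brush' and generalizing the patient leaves a sub-description the original still satisfies.
(f) Not entailed — 'was unlocking' is progressive on an accomplishment; it does not entail the completed 'unlocked'.

(b), (e)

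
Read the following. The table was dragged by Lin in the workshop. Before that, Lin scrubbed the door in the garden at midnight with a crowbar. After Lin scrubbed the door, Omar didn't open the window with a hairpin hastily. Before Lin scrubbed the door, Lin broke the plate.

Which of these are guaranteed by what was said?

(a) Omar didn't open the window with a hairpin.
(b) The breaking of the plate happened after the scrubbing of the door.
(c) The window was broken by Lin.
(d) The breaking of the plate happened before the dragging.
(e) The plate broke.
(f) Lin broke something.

(a) Not entailed — dropping 'hastily' under negation is not valid — the original leaves open that Omar opened the window some other way.
(b) Not entailed — the narrative places the breaking before the scrubbing, not after.
(c) Not entailed — Lin broke the plate, not the window; the window belongs to the opening event.
(d) Entailed — the narrative places the breaking before the dragging.
(e) Entailed — 'Lin broke the plate' is causative; it entails the inchoative 'the plate broke'.
(f) Entailed — generalizing the patient leaves a sub-description the original still satisfies.

(d), (e), (f)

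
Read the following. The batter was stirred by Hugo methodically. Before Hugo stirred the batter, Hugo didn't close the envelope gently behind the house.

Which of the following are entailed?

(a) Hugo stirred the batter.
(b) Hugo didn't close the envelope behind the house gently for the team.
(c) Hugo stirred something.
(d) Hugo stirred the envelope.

(a) Entailed — this follows by dropping conjuncts from the stirring event's description.
(b) Entailed — under negation, adding a further restriction is entailed: if no such closing event occurred, none occurred for the team either.
(c) Entailed — the original entails any weakening of itself; this just drops 'methodically' and generalizes the patient.
(d) Not entailed — Hugo stirred the batter, not the envelope; the envelope belongs to the closing event.

(a), (b), (c)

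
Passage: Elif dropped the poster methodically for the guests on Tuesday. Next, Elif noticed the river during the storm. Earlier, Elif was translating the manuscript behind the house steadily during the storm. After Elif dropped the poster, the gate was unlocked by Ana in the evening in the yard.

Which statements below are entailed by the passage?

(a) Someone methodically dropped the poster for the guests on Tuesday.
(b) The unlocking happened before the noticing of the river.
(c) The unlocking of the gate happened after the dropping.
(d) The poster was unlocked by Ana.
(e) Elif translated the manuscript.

(a) Entailed — this follows by dropping conjuncts from the dropping event's description.
(b) Not entailed — the narrative doesn't order the unlocking relative to the noticing.
(c) Entailed — the narrative places the dropping before the unlocking.
(d) Not entailed — Ana unlocked the gate, not the poster; the poster belongs to the dropping event.
(e) Not entailed — 'was translating' is progressive on an accomplishment; it does not entail the completed 'translated'.

(a), (c)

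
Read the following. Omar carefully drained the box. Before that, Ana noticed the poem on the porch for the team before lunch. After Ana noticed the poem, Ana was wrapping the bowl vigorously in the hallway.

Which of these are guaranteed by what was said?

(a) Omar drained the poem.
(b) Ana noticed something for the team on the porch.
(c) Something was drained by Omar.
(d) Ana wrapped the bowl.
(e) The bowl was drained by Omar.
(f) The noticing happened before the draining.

(a) Not entailed — Omar drained the box, not the poem; the poem belongs to the noticing event.
(b) Entailed — this follows by dropping conjuncts from the noticing event's description.
(c) Entailed — every conjunct here is already in the original draining event.
(d) Not entailed — 'was wrapping' is progressive on an accomplishment; it does not entail the completed 'wrapped'.
(e) Not entailed — Omar drained the box, not the bowl; the bowl belongs to the wrapping event.
(f) Entailed — the narrative places the noticing before the draining.

(b), (c), (f)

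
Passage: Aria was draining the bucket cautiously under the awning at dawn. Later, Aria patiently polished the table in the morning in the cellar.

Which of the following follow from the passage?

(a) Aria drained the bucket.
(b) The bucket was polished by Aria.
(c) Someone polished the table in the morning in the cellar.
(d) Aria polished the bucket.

(a) Not entailed — 'was draining' is progressive on an accomplishment; it does not entail the completed 'drained'.
(b) Not entailed — Aria polished the table, not the bucket; the bucket belongs to the draining event.
(c) Entailed — the original entails any weakening of itself; this just drops 'patiently' and generalizes the agent.
(d) Not entailed — Aria polished the table, not the bucket; the bucket belongs to the draining event.

(c)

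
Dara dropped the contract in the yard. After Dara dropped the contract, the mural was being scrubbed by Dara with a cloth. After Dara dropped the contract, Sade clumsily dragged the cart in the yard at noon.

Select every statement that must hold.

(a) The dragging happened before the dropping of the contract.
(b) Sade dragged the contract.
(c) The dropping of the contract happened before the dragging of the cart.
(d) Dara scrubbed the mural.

(c), (d)

(a) Not entailed — the narrative places the dropping before the dragging, not after.
(b) Not entailed — Sade dragged the cart, not the contract; the contract belongs to the dropping event.
(c) Entailed — the narrative places the dropping before the dragging.
(d) Entailed — 'scrub' is an activity; 'was scrubbing' entails that some scrubbing happened, so 'scrubbed' holds.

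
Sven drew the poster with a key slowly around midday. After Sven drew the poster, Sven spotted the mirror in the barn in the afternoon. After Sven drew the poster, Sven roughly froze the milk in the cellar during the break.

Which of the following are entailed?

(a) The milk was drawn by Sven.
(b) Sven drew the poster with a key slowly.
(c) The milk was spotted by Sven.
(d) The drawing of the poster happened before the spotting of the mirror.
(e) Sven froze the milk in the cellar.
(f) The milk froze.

(b), (d), (e), (f)

(a) Not entailed — Sven drew the poster, not the milk; the milk belongs to the freezing event.
(b) Entailed — the original entails any weakening of itself; this just drops 'around midday'.
(c) Not entailed — Sven spotted the mirror, not the milk; the milk belongs to the freezing event.
(d) Entailed — the narrative places the drawing before the spotting.
(e) Entailed — the original entails any weakening of itself; this just drops 'during the break', 'roughly'.
(f) Entailed — 'Sven froze the milk' is causative; it entails the inchoative 'the milk froze'.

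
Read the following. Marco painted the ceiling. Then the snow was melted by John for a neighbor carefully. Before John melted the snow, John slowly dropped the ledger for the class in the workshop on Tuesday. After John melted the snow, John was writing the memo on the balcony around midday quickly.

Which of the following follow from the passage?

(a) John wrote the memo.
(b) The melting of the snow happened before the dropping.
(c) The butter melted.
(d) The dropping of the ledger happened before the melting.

(d)

(a) Not entailed — 'was writing' is progressive on an accomplishment; it does not entail the completed 'wrote'.
(b) Not entailed — the narrative places the dropping before the melting, not after.
(c) Not entailed — the snow is what melted, not the butter.
(d) Entailed — the narrative places the dropping before the melting.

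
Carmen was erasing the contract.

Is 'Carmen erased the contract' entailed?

no

'was erasing' is progressive; for an accomplishment like 'erase the contract', it doesn't entail completion.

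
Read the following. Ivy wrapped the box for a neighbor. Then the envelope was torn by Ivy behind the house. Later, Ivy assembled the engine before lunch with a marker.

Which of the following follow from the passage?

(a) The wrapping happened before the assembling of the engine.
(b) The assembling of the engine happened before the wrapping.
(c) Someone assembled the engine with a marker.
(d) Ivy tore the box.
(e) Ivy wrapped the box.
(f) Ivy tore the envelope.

(a) Entailed — the narrative places the wrapping before the assembling.
(b) Not entailed — the narrative places the wrapping before the assembling, not after.
(c) Entailed — this follows by dropping conjuncts from the assembling event's description.
(d) Not entailed — Ivy tore the envelope, not the box; the box belongs to the wrapping event.
(e) Entailed — dropping 'for a neighbor' leaves a sub-description the original still satisfies.
(f) Entailed — this follows by dropping conjuncts from the tearing event's description.

(a), (c), (e), (f)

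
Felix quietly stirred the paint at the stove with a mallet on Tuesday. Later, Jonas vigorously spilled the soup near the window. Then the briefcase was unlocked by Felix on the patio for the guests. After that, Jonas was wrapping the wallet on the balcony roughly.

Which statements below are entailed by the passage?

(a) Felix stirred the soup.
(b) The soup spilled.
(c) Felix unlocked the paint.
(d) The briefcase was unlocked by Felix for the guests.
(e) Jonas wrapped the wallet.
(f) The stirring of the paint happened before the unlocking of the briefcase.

(b), (d), (f)

(a) Not entailed — Felix stirred the paint, not the soup; the soup belongs to the spilling event.
(b) Entailed — 'Jonas spilled the soup' is causative; it entails the inchoative 'the soup spilled'.
(c) Not entailed — Felix unlocked the briefcase, not the paint; the paint belongs to the stirring event.
(d) Entailed — this follows by dropping conjuncts from the unlocking event's description.
(e) Not entailed — 'was wrapping' is progressive on an accomplishment; it does not entail the completed 'wrapped'.
(f) Entailed — the narrative places the stirring before the unlocking.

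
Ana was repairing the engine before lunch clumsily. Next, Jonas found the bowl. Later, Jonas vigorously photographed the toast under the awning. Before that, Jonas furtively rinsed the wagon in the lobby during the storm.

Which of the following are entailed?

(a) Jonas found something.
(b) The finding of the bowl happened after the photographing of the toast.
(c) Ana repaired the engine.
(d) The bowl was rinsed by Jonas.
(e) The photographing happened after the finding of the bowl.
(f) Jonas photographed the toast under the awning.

(a) Entailed — generalizing the patient leaves a sub-description the original still satisfies.
(b) Not entailed — the narrative places the finding before the photographing, not after.
(c) Not entailed — 'was repairing' is progressive on an accomplishment; it does not entail the completed 'repaired'.
(d) Not entailed — Jonas rinsed the wagon, not the bowl; the bowl belongs to the finding event.
(e) Entailed — the narrative places the finding before the photographing.
(f) Entailed — every conjunct here is already in the original photographing event.

(a), (e), (f)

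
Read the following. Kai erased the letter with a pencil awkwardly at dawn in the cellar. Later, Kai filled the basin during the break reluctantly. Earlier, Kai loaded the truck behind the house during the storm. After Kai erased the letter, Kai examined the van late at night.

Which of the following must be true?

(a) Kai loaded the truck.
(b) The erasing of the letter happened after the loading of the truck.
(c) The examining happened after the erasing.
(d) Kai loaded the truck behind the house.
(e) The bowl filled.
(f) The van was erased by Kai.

(a), (c), (d)

(a) Entailed — dropping 'behind the house', 'during the storm' leaves a sub-description the original still satisfies.
(b) Not entailed — the narrative doesn't order the loading relative to the erasing.
(c) Entailed — the narrative places the erasing before the examining.
(d) Entailed — every conjunct here is already in the original loading event.
(e) Not entailed — the basin is what filled, not the bowl.
(f) Not entailed — Kai erased the letter, not the van; the van belongs to the examining event.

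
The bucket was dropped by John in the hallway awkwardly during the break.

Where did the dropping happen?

'in the hallway' marks the location of the dropping event.

in the hallway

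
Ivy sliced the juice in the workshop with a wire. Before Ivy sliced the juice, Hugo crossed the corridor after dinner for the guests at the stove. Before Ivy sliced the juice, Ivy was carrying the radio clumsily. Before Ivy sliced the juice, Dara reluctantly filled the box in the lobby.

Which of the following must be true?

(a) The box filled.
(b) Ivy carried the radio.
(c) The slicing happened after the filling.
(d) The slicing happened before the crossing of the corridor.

(a), (b), (c)

(a) Entailed — 'Dara filled the box' is causative; it entails the inchoative 'the box filled'.
(b) Entailed — 'carry' is an activity; 'was carrying' entails that some carrying happened, so 'carried' holds.
(c) Entailed — the narrative places the filling before the slicing.
(d) Not entailed — the narrative places the crossing before the slicing, not after.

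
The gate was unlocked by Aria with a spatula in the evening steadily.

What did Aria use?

'with a spatula' marks the instrument of the unlocking event.

a spatula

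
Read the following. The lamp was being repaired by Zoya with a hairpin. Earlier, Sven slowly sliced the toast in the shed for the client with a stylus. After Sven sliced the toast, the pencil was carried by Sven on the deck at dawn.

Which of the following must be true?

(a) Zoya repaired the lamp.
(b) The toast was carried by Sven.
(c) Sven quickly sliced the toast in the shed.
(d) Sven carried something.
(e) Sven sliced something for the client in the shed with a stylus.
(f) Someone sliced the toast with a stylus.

(a) Not entailed — 'was repairing' is progressive on an accomplishment; it does not entail the completed 'repaired'.
(b) Not entailed — Sven carried the pencil, not the toast; the toast belongs to the slicing event.
(c) Not entailed — 'quickly' adds a manner not in (and inconsistent with) the original.
(d) Entailed — every conjunct here is already in the original carrying event.
(e) Entailed — dropping 'slowly' and generalizing the patient leaves a sub-description the original still satisfies.
(f) Entailed — the original entails any weakening of itself; this just drops 'slowly', 'for the client', 'in the shed' and generalizes the agent.

(d), (e), (f)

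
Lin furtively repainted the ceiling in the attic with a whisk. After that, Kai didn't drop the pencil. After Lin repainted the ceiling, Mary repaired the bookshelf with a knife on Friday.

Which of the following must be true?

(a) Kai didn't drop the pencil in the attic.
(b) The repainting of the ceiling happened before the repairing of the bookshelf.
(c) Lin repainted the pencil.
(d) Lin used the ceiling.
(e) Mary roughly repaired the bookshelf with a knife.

(a) Entailed — under negation, adding a further restriction is entailed: if no such dropping event occurred, none occurred in the attic either.
(b) Entailed — the narrative places the repainting before the repairing.
(c) Not entailed — Lin repainted the ceiling, not the pencil; the pencil belongs to the dropping event.
(d) Not entailed — the ceiling is the patient, not an instrument — Lin used a whisk.
(e) Not entailed — 'roughly' adds information not in the original event.

(a), (b)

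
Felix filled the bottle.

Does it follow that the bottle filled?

'Felix filled the bottle' is the causative; it entails the inchoative 'the bottle filled'.

yes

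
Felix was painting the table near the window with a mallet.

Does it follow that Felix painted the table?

no

'was painting' is progressive; for an accomplishment like 'paint the table', it doesn't entail completion.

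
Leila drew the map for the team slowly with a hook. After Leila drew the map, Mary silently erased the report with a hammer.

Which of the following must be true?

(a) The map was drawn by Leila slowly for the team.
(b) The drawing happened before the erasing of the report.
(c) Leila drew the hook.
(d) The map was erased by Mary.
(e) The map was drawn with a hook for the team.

(a) Entailed — the original entails any weakening of itself; this just drops 'with a hook'.
(b) Entailed — the narrative places the drawing before the erasing.
(c) Not entailed — the hook is the instrument, not what was drawn.
(d) Not entailed — Mary erased the report, not the map; the map belongs to the drawing event.
(e) Entailed — every conjunct here is already in the original drawing event.

(a), (b), (e)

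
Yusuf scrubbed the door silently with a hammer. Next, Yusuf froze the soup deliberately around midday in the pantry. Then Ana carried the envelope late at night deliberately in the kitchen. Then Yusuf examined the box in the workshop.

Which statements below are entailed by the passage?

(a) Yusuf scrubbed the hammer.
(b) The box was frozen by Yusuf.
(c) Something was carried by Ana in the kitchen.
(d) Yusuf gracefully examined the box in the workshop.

(a) Not entailed — the hammer is the instrument, not what was scrubbed.
(b) Not entailed — Yusuf froze the soup, not the box; the box belongs to the examining event.
(c) Entailed — this follows by dropping conjuncts from the carrying event's description.
(d) Not entailed — 'gracefully' adds information not in the original event.

(c)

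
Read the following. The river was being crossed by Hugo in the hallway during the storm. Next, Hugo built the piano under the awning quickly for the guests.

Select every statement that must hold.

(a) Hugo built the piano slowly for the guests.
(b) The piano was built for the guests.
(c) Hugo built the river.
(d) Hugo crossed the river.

(b)

(a) Not entailed — 'slowly' adds a manner not in (and inconsistent with) the original.
(b) Entailed — this follows by dropping conjuncts from the building event's description.
(c) Not entailed — Hugo built the piano, not the river; the river belongs to the crossing event.
(d) Not entailed — 'was crossing' is progressive on an accomplishment; it does not entail the completed 'crossed'.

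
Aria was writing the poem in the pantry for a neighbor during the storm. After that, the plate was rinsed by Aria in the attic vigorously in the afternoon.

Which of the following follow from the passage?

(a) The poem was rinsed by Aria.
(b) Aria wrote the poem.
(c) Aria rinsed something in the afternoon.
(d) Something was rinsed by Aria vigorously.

(c), (d)

(a) Not entailed — Aria rinsed the plate, not the poem; the poem belongs to the writing event.
(b) Not entailed — 'was writing' is progressive on an accomplishment; it does not entail the completed 'wrote'.
(c) Entailed — the original entails any weakening of itself; this just drops 'vigorously', 'in the attic' and generalizes the patient.
(d) Entailed — the original entails any weakening of itself; this just drops 'in the attic', 'in the afternoon' and generalizes the patient.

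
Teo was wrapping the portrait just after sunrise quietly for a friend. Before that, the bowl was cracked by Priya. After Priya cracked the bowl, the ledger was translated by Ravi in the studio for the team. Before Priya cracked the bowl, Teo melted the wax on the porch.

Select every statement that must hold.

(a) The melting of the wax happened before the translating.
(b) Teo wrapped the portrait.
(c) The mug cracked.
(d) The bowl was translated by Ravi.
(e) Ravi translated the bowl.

(a)

(a) Entailed — the narrative places the melting before the translating.
(b) Not entailed — 'was wrapping' is progressive on an accomplishment; it does not entail the completed 'wrapped'.
(c) Not entailed — the bowl is what cracked, not the mug.
(d) Not entailed — Ravi translated the ledger, not the bowl; the bowl belongs to the cracking event.
(e) Not entailed — Ravi translated the ledger, not the bowl; the bowl belongs to the cracking event.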